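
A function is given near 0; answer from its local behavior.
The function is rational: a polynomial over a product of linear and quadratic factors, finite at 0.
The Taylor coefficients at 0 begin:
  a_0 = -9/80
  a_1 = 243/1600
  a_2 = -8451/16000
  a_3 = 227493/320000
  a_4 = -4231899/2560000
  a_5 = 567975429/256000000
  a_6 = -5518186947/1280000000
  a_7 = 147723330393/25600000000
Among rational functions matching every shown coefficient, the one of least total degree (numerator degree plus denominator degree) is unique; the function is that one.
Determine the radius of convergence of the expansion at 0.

The radius of convergence is 4/5.

No rational of total degree below 5 reproduces all 8 coefficients; solving the [0/5] Pade equations on them gives f(y) = -1/(25*(y - 5/6)**2*(y + 4/5)**3), whose expansion matches every shown term.
Denominator factor (y - 5/6)^2: pole of order 2 at 5/6, modulus 5/6.
Denominator factor (y + 4/5)^3: pole of order 3 at -4/5, modulus 4/5.
The radius of convergence is the smallest modulus among the singular points: 4/5.


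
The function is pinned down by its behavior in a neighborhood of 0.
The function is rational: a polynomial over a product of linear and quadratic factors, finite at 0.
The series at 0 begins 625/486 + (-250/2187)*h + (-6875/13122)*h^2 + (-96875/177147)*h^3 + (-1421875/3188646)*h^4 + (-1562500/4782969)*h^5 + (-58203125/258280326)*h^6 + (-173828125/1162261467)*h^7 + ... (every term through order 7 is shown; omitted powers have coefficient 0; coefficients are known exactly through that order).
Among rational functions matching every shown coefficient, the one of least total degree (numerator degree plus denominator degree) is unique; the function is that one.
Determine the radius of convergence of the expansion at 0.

No rational of total degree below 3 reproduces all 8 coefficients; solving the [1/2] Pade equations on them gives f(h) = (25/6 - 5*h)/(h - 9/5)**2, whose expansion matches every shown term.
Denominator factor (h - 9/5)^2: pole of order 2 at 9/5, modulus 9/5.
The radius of convergence is the smallest modulus among the singular points: 9/5.

The radius of convergence is 9/5.


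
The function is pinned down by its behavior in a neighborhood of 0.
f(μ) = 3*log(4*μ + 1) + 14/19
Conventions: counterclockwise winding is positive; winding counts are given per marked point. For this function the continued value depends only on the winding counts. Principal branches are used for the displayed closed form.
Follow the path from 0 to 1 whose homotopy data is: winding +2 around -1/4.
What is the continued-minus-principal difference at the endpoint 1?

The rational part is single-valued and drops out of the difference; each branch term changes only by its own monodromy.
(3)*log(1 - μ/(-1/4)): each positive loop around -1/4 adds 2*pi*i to the log, so winding +2 contributes (3)*(2)*2*pi*i = (12)*pi*i.
Summing the contributions at μ = 1 gives (12)*pi*i.

Continued minus principal equals (12)*pi*i.


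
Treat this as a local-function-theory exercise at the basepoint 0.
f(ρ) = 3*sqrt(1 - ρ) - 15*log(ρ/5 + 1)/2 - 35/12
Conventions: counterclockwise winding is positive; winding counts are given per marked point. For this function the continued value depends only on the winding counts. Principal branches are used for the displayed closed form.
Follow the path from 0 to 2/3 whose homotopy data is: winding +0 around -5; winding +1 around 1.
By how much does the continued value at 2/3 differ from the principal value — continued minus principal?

The rational part is single-valued and drops out of the difference; each branch term changes only by its own monodromy.
(3)*sqrt(1 - ρ/(1)): winding +1 is odd, the square root flips sign, contributing -2*(3)*sqrt(1 - (2/3)/(1)) = -2*(3)*sqrt(1/3) = -(2)*sqrt(3).
(-15/2)*log(1 - ρ/(-5)): winding 0 around -5, so this term returns to its principal value, contribution 0.
Summing the contributions at ρ = 2/3 gives -(2)*sqrt(3).

Continued minus principal equals -(2)*sqrt(3).


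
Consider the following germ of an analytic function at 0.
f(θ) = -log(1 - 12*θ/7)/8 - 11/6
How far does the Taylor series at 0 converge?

The radius of convergence is 7/12.

Branch term (-1/8)*log(1 - θ/(7/12)): its argument vanishes at θ = 7/12, a logarithmic branch point, modulus 7/12.
The radius of convergence is the smallest modulus among the singular points: 7/12.


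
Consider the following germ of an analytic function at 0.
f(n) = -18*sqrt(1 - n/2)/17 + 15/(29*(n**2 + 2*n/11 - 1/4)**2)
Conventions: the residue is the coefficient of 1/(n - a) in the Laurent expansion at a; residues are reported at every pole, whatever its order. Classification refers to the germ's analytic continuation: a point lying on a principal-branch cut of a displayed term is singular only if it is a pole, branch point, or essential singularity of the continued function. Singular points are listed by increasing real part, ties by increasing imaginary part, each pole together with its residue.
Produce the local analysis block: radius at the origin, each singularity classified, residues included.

Denominator factor (n**2 + 2*n/11 - 1/4)^2: discriminant 125/121, real irrational roots -1/11 + (5/22)*sqrt(5) and -1/11 - (5/22)*sqrt(5); poles of order 2, moduli -1/11 + (5/22)*sqrt(5) and 1/11 + (5/22)*sqrt(5).
Branch term (-18/17)*sqrt(1 - n/(2)): its argument vanishes at n = 2, a square-root branch point, modulus 2.
The radius of convergence is the smallest modulus among the singular points: -1/11 + (5/22)*sqrt(5).
The branch term is analytic at -1/11 - (5/22)*sqrt(5) and contributes nothing to the residue; only the rational part matters.
The factor n**2 + 2*n/11 - 1/4 splits as (n - a)(n - a') with a = -1/11 - (5/22)*sqrt(5), a' = -1/11 + (5/22)*sqrt(5). At the order-2 pole a set g(n) = (n - a)^2*(rational part) = [15/29] / (n - a')^2.
Order-2 pole: residue = g'(a); g'(-1/11 - (5/22)*sqrt(5)) = (7986/18125)*sqrt(5), so the residue is (7986/18125)*sqrt(5).
The branch term is analytic at -1/11 + (5/22)*sqrt(5) and contributes nothing to the residue; only the rational part matters.
The factor n**2 + 2*n/11 - 1/4 splits as (n - a)(n - a') with a = -1/11 + (5/22)*sqrt(5), a' = -1/11 - (5/22)*sqrt(5). At the order-2 pole a set g(n) = (n - a)^2*(rational part) = [15/29] / (n - a')^2.
Order-2 pole: residue = g'(a); g'(-1/11 + (5/22)*sqrt(5)) = -(7986/18125)*sqrt(5), so the residue is -(7986/18125)*sqrt(5).
List the singular points by increasing real part (a conjugate pair: the negative imaginary part first).

Radius of convergence at 0: -1/11 + (5/22)*sqrt(5).
At -1/11 - (5/22)*sqrt(5): a pole of order 2; residue (7986/18125)*sqrt(5).
At -1/11 + (5/22)*sqrt(5): a pole of order 2; residue -(7986/18125)*sqrt(5).
At 2: an algebraic (square-root) branch point.


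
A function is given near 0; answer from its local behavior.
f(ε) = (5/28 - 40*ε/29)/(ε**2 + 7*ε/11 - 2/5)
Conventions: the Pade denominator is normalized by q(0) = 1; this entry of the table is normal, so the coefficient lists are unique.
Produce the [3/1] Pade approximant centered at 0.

The Pade approximant has numerator coefficients [-25/56, 10108378975/2695841624, -1141603375/385120232, 12557637125/2695841624]; denominator coefficients [1, -82751365/36520022].

Taylor coefficients needed (expand at 0): a_0 = -25/56, a_1 = 13975/5104, a_2 = 2546625/786016, a_3 = 29642875/2470336, a_4 = 10343920625/380431744.
Write the denominator as Q(ε) = 1 + q1*ε. Requiring Q*f - P = O(ε^5) with deg P <= 3 kills the coefficients of ε^4..ε^4 in Q*f:
  ε^4: a_4 + q1*a_3 = 0, i.e. 10343920625/380431744 + (29642875/2470336)*q1 = 0.
Solving this linear system: q1 = -82751365/36520022.
The numerator is Q*f truncated at degree 3: P0 = a_0 = -25/56; P1 = a_1 + q1*a_0 = 10108378975/2695841624; P2 = a_2 + q1*a_1 = -1141603375/385120232; P3 = a_3 + q1*a_2 = 12557637125/2695841624.


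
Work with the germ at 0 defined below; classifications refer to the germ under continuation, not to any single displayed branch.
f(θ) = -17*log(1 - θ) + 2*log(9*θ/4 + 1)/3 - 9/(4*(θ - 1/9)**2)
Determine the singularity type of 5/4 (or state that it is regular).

Denominator factors: θ - 1/9 = 41/36 at θ = 5/4 — none vanishes.
Branch term log(1 - θ/(1)): argument at 5/4 is -1/4, nonzero, so 5/4 is not its branch point (a point on a principal cut is still regular for the continued germ).
Branch term log(1 - θ/(-4/9)): argument at 5/4 is 61/16, nonzero, so 5/4 is not its branch point (a point on a principal cut is still regular for the continued germ).
So the germ continues analytically to 5/4.

The point is a regular point.


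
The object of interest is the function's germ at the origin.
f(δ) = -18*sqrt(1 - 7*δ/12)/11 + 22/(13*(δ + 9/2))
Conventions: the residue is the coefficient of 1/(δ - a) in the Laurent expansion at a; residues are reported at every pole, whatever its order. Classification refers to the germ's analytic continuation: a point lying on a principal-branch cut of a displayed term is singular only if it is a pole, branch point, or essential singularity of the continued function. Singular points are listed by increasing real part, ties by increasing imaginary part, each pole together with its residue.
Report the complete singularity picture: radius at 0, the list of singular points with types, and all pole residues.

Radius of convergence at 0: 12/7.
At -9/2: a pole of order 1; residue 22/13.
At 12/7: an algebraic (square-root) branch point.

Denominator factor (δ + 9/2): pole of order 1 at -9/2, modulus 9/2.
Branch term (-18/11)*sqrt(1 - δ/(12/7)): its argument vanishes at δ = 12/7, a square-root branch point, modulus 12/7.
The radius of convergence is the smallest modulus among the singular points: 12/7.
The branch term is analytic at -9/2 and contributes nothing to the residue; only the rational part matters.
At the order-1 pole -9/2 set g(δ) = (δ - (-9/2))*(rational part) = 22/13.
Simple pole: residue = g(a) at a = -9/2, which is 22/13.
List the singular points by increasing real part (a conjugate pair: the negative imaginary part first).


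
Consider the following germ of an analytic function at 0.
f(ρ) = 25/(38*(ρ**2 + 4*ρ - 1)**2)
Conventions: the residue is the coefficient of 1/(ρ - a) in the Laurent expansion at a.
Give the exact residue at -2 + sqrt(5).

The factor ρ**2 + 4*ρ - 1 splits as (ρ - a)(ρ - a') with a = -2 + sqrt(5), a' = -2 - sqrt(5). At the order-2 pole a set g(ρ) = (ρ - a)^2*f(ρ) = [25/38] / (ρ - a')^2.
Order-2 pole: residue = g'(a); g'(-2 + sqrt(5)) = -(1/152)*sqrt(5), so the residue is -(1/152)*sqrt(5).

The residue is -(1/152)*sqrt(5).


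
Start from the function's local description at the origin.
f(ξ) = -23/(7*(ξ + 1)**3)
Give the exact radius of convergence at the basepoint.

The radius of convergence is 1.

Denominator factor (ξ + 1)^3: pole of order 3 at -1, modulus 1.
The radius of convergence is the smallest modulus among the singular points: 1.


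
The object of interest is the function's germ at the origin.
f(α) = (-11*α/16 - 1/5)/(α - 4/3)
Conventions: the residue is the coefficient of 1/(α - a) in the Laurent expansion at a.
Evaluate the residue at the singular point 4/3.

At the order-1 pole 4/3 set g(α) = (α - (4/3))*f(α) = -11*α/16 - 1/5.
Simple pole: residue = g(a) at a = 4/3, which is -67/60.

The residue is -67/60.


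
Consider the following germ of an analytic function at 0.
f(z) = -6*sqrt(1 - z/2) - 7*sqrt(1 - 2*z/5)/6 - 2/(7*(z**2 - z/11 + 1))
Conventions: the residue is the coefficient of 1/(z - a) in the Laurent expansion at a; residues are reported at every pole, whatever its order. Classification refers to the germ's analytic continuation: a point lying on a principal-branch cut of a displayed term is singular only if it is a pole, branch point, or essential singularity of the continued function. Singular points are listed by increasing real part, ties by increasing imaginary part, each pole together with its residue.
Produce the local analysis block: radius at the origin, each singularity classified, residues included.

Denominator factor (z**2 - z/11 + 1): discriminant -483/121, complex-conjugate roots (1/22) + ((1/22)*sqrt(483))*i and (1/22) - ((1/22)*sqrt(483))*i; poles of order 1, moduli 1 and 1.
Branch term (-6)*sqrt(1 - z/(2)): its argument vanishes at z = 2, a square-root branch point, modulus 2.
Branch term (-7/6)*sqrt(1 - z/(5/2)): its argument vanishes at z = 5/2, a square-root branch point, modulus 5/2.
The radius of convergence is the smallest modulus among the singular points: 1.
The branch terms are analytic at (1/22) - ((1/22)*sqrt(483))*i and contribute nothing to the residue; only the rational part matters.
The factor z**2 - z/11 + 1 splits as (z - a)(z - a') with a = (1/22) - ((1/22)*sqrt(483))*i, a' = (1/22) + ((1/22)*sqrt(483))*i. At the order-1 pole a set g(z) = (z - a)*(rational part) = [-2/7] / (z - a').
Simple pole: residue = g(a) at a = (1/22) - ((1/22)*sqrt(483))*i, which is -((22/3381)*sqrt(483))*i.
The branch terms are analytic at (1/22) + ((1/22)*sqrt(483))*i and contribute nothing to the residue; only the rational part matters.
The factor z**2 - z/11 + 1 splits as (z - a)(z - a') with a = (1/22) + ((1/22)*sqrt(483))*i, a' = (1/22) - ((1/22)*sqrt(483))*i. At the order-1 pole a set g(z) = (z - a)*(rational part) = [-2/7] / (z - a').
Simple pole: residue = g(a) at a = (1/22) + ((1/22)*sqrt(483))*i, which is ((22/3381)*sqrt(483))*i.
List the singular points by increasing real part (a conjugate pair: the negative imaginary part first).

Radius of convergence at 0: 1.
At (1/22) - ((1/22)*sqrt(483))*i: a pole of order 1; residue -((22/3381)*sqrt(483))*i.
At (1/22) + ((1/22)*sqrt(483))*i: a pole of order 1; residue ((22/3381)*sqrt(483))*i.
At 2: an algebraic (square-root) branch point.
At 5/2: an algebraic (square-root) branch point.


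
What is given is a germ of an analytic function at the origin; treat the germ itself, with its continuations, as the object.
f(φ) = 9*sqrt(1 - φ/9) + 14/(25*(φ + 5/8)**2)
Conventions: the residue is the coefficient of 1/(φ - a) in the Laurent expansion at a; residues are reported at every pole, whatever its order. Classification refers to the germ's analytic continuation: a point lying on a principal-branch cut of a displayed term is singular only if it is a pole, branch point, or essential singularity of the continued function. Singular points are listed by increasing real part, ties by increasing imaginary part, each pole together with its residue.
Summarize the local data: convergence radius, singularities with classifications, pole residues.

Radius of convergence at 0: 5/8.
At -5/8: a pole of order 2; residue 0.
At 9: an algebraic (square-root) branch point.

Denominator factor (φ + 5/8)^2: pole of order 2 at -5/8, modulus 5/8.
Branch term (9)*sqrt(1 - φ/(9)): its argument vanishes at φ = 9, a square-root branch point, modulus 9.
The radius of convergence is the smallest modulus among the singular points: 5/8.
The branch term is analytic at -5/8 and contributes nothing to the residue; only the rational part matters.
At the order-2 pole -5/8 set g(φ) = (φ - (-5/8))^2*(rational part) = 14/25.
Order-2 pole: residue = g'(a); g'(-5/8) = 0, so the residue is 0.
List the singular points by increasing real part (a conjugate pair: the negative imaginary part first).


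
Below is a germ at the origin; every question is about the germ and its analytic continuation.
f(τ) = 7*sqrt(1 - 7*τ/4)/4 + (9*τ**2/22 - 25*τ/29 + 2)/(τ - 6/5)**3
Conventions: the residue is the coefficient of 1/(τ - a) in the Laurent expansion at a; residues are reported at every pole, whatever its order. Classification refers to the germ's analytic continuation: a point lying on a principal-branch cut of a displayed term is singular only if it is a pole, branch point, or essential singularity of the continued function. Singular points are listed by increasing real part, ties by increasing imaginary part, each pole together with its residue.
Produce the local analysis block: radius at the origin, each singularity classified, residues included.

Radius of convergence at 0: 4/7.
At 4/7: an algebraic (square-root) branch point.
At 6/5: a pole of order 3; residue 9/22.

Denominator factor (τ - 6/5)^3: pole of order 3 at 6/5, modulus 6/5.
Branch term (7/4)*sqrt(1 - τ/(4/7)): its argument vanishes at τ = 4/7, a square-root branch point, modulus 4/7.
The radius of convergence is the smallest modulus among the singular points: 4/7.
The branch term is analytic at 6/5 and contributes nothing to the residue; only the rational part matters.
At the order-3 pole 6/5 set g(τ) = (τ - (6/5))^3*(rational part) = 9*τ**2/22 - 25*τ/29 + 2.
Order-3 pole: residue = g''(a)/2; g''(6/5) = 9/11, so the residue is 9/22.
List the singular points by increasing real part (a conjugate pair: the negative imaginary part first).


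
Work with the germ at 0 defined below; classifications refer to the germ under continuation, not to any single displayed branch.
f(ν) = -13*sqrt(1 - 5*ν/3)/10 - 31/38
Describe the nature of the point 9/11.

The point is a regular point.

There is no denominator, hence no pole anywhere.
Branch term sqrt(1 - ν/(3/5)): argument at 9/11 is -4/11, nonzero, so 9/11 is not its branch point (a point on a principal cut is still regular for the continued germ).
So the germ continues analytically to 9/11.


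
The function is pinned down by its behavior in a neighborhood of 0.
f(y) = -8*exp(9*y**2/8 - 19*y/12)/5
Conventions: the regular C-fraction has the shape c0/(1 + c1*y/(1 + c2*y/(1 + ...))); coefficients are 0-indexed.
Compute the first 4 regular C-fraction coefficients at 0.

Taylor coefficients (expand at 0): a_0 = -8/5, a_1 = 38/15, a_2 = -137/36, a_3 = 25327/6480.
c0 = a_0 = -8/5. Peel one level at a time: if S = 1 + c*y/S' with S'(0) = 1, then c is the y-coefficient of S and S' = c*y/(S - 1).
S_1 = c0/f = 1 + (19/12)*y + (37/288)*y^2 + ...; c1 = 19/12.
S_2 = c1*y/(S_1 - 1) = 1 + (-37/456)*y + (445249/623808)*y^2 + ...; c2 = -37/456.
S_3 = c2*y/(S_2 - 1) = 1 + (445249/50616)*y + ...; c3 = 445249/50616.

The regular C-fraction coefficients are [-8/5, 19/12, -37/456, 445249/50616].


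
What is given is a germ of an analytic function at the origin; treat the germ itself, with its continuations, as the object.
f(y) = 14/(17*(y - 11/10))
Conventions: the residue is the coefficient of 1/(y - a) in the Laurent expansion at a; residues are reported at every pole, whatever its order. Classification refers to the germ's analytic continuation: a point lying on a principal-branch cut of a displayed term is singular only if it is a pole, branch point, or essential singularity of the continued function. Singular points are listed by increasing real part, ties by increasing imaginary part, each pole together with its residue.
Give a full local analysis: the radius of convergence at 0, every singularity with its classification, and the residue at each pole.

Denominator factor (y - 11/10): pole of order 1 at 11/10, modulus 11/10.
The radius of convergence is the smallest modulus among the singular points: 11/10.
At the order-1 pole 11/10 set g(y) = (y - (11/10))*f(y) = 14/17.
Simple pole: residue = g(a) at a = 11/10, which is 14/17.

Radius of convergence at 0: 11/10.
At 11/10: a pole of order 1; residue 14/17.


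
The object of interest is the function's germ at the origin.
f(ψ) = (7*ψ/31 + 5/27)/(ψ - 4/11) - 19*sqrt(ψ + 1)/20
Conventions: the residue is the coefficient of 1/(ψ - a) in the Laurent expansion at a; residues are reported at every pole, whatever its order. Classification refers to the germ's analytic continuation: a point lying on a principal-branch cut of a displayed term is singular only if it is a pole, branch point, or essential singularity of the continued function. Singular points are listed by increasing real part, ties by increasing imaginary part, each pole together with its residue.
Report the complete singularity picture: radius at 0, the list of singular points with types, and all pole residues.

Radius of convergence at 0: 4/11.
At -1: an algebraic (square-root) branch point.
At 4/11: a pole of order 1; residue 2461/9207.

Denominator factor (ψ - 4/11): pole of order 1 at 4/11, modulus 4/11.
Branch term (-19/20)*sqrt(1 - ψ/(-1)): its argument vanishes at ψ = -1, a square-root branch point, modulus 1.
The radius of convergence is the smallest modulus among the singular points: 4/11.
The branch term is analytic at 4/11 and contributes nothing to the residue; only the rational part matters.
At the order-1 pole 4/11 set g(ψ) = (ψ - (4/11))*(rational part) = 7*ψ/31 + 5/27.
Simple pole: residue = g(a) at a = 4/11, which is 2461/9207.
List the singular points by increasing real part (a conjugate pair: the negative imaginary part first).


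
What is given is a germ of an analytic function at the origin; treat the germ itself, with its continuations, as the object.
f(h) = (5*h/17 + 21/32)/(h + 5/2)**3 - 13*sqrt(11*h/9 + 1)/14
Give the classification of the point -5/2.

The denominator factor h + 5/2 vanishes at -5/2 and appears to the power 3; the numerator there equals -43/544, nonzero, and no other factor vanishes.
The branch terms are analytic at this point.
Hence a pole whose order is the multiplicity, 3.

The point is a pole of order 3.


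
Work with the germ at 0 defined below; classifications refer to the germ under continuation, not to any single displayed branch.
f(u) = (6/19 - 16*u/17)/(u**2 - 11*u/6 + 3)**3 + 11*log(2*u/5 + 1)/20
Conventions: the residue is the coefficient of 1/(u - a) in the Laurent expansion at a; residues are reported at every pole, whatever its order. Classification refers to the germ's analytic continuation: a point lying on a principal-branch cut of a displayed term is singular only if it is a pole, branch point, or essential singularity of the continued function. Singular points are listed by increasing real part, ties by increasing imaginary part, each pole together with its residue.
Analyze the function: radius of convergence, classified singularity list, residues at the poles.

Radius of convergence at 0: sqrt(3).
At -5/2: a logarithmic branch point.
At (11/12) - ((1/12)*sqrt(311))*i: a pole of order 3; residue -((8242560/9715914613)*sqrt(311))*i.
At (11/12) + ((1/12)*sqrt(311))*i: a pole of order 3; residue ((8242560/9715914613)*sqrt(311))*i.

Denominator factor (u**2 - 11*u/6 + 3)^3: discriminant -311/36, complex-conjugate roots (11/12) + ((1/12)*sqrt(311))*i and (11/12) - ((1/12)*sqrt(311))*i; poles of order 3, moduli sqrt(3) and sqrt(3).
Branch term (11/20)*log(1 - u/(-5/2)): its argument vanishes at u = -5/2, a logarithmic branch point, modulus 5/2.
The radius of convergence is the smallest modulus among the singular points: sqrt(3).
The branch term is analytic at (11/12) - ((1/12)*sqrt(311))*i and contributes nothing to the residue; only the rational part matters.
The factor u**2 - 11*u/6 + 3 splits as (u - a)(u - a') with a = (11/12) - ((1/12)*sqrt(311))*i, a' = (11/12) + ((1/12)*sqrt(311))*i. At the order-3 pole a set g(u) = (u - a)^3*(rational part) = [6/19 - 16*u/17] / (u - a')^3.
Order-3 pole: residue = g''(a)/2; g''((11/12) - ((1/12)*sqrt(311))*i) = -((16485120/9715914613)*sqrt(311))*i, so the residue is -((8242560/9715914613)*sqrt(311))*i.
The branch term is analytic at (11/12) + ((1/12)*sqrt(311))*i and contributes nothing to the residue; only the rational part matters.
The factor u**2 - 11*u/6 + 3 splits as (u - a)(u - a') with a = (11/12) + ((1/12)*sqrt(311))*i, a' = (11/12) - ((1/12)*sqrt(311))*i. At the order-3 pole a set g(u) = (u - a)^3*(rational part) = [6/19 - 16*u/17] / (u - a')^3.
Order-3 pole: residue = g''(a)/2; g''((11/12) + ((1/12)*sqrt(311))*i) = ((16485120/9715914613)*sqrt(311))*i, so the residue is ((8242560/9715914613)*sqrt(311))*i.
List the singular points by increasing real part (a conjugate pair: the negative imaginary part first).


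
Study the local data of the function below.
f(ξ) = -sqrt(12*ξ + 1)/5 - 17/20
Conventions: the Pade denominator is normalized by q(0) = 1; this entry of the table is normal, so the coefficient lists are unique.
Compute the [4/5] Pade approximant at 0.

Taylor coefficients needed (expand at 0): a_0 = -21/20, a_1 = -6/5, a_2 = 18/5, a_3 = -108/5, a_4 = 162, a_5 = -6804/5, a_6 = 61236/5, a_7 = -577368/5, a_8 = 5629338/5, a_9 = -11258676.
Write the denominator as Q(ξ) = 1 + q1*ξ + q2*ξ^2 + q3*ξ^3 + q4*ξ^4 + q5*ξ^5. Requiring Q*f - P = O(ξ^10) with deg P <= 4 kills the coefficients of ξ^5..ξ^9 in Q*f:
  ξ^5: a_5 + q1*a_4 + q2*a_3 + q3*a_2 + q4*a_1 + q5*a_0 = 0, i.e. -6804/5 + (162)*q1 + (-108/5)*q2 + (18/5)*q3 + (-6/5)*q4 + (-21/20)*q5 = 0.
  ξ^6: a_6 + q1*a_5 + q2*a_4 + q3*a_3 + q4*a_2 + q5*a_1 = 0, i.e. 61236/5 + (-6804/5)*q1 + (162)*q2 + (-108/5)*q3 + (18/5)*q4 + (-6/5)*q5 = 0.
  ξ^7: a_7 + q1*a_6 + q2*a_5 + q3*a_4 + q4*a_3 + q5*a_2 = 0, i.e. -577368/5 + (61236/5)*q1 + (-6804/5)*q2 + (162)*q3 + (-108/5)*q4 + (18/5)*q5 = 0.
  ξ^8: a_8 + q1*a_7 + q2*a_6 + q3*a_5 + q4*a_4 + q5*a_3 = 0, i.e. 5629338/5 + (-577368/5)*q1 + (61236/5)*q2 + (-6804/5)*q3 + (162)*q4 + (-108/5)*q5 = 0.
  ξ^9: a_9 + q1*a_8 + q2*a_7 + q3*a_6 + q4*a_5 + q5*a_4 = 0, i.e. -11258676 + (5629338/5)*q1 + (-577368/5)*q2 + (61236/5)*q3 + (-6804/5)*q4 + (162)*q5 = 0.
Solving this linear system: q1 = 1248/53, q2 = 9513/53, q3 = 25380/53, q4 = 14985/53, q5 = -1944/53.
The numerator is Q*f truncated at degree 4: P0 = a_0 = -21/20; P1 = a_1 + q1*a_0 = -1374/53; P2 = a_2 + q1*a_1 + q2*a_0 = -225909/1060; P3 = a_3 + q1*a_2 + q2*a_1 + q3*a_0 = -173583/265; P4 = a_4 + q1*a_3 + q2*a_2 + q3*a_1 + q4*a_0 = -121257/212.

The Pade approximant has numerator coefficients [-21/20, -1374/53, -225909/1060, -173583/265, -121257/212]; denominator coefficients [1, 1248/53, 9513/53, 25380/53, 14985/53, -1944/53].


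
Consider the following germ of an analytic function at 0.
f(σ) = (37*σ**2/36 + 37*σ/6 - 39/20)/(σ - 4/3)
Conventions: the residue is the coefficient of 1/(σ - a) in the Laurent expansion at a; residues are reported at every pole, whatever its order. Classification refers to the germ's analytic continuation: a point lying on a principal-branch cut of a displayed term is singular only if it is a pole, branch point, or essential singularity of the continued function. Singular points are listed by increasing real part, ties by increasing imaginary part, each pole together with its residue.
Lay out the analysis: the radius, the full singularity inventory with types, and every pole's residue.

Radius of convergence at 0: 4/3.
At 4/3: a pole of order 1; residue 13121/1620.

Denominator factor (σ - 4/3): pole of order 1 at 4/3, modulus 4/3.
The radius of convergence is the smallest modulus among the singular points: 4/3.
At the order-1 pole 4/3 set g(σ) = (σ - (4/3))*f(σ) = 37*σ**2/36 + 37*σ/6 - 39/20.
Simple pole: residue = g(a) at a = 4/3, which is 13121/1620.


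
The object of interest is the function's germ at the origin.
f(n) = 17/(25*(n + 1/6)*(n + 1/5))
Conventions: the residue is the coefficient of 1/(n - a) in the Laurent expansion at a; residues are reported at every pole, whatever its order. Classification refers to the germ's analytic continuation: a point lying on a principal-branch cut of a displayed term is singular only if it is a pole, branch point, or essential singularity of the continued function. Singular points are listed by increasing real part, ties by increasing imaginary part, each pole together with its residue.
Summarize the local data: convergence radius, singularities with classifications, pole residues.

Radius of convergence at 0: 1/6.
At -1/5: a pole of order 1; residue -102/5.
At -1/6: a pole of order 1; residue 102/5.

Denominator factor (n + 1/6): pole of order 1 at -1/6, modulus 1/6.
Denominator factor (n + 1/5): pole of order 1 at -1/5, modulus 1/5.
The radius of convergence is the smallest modulus among the singular points: 1/6.
At the order-1 pole -1/5 set g(n) = (n - (-1/5))*f(n) = 17/(25*(n + 1/6)).
Simple pole: residue = g(a) at a = -1/5, which is -102/5.
At the order-1 pole -1/6 set g(n) = (n - (-1/6))*f(n) = 17/(25*(n + 1/5)).
Simple pole: residue = g(a) at a = -1/6, which is 102/5.
List the singular points by increasing real part (a conjugate pair: the negative imaginary part first).


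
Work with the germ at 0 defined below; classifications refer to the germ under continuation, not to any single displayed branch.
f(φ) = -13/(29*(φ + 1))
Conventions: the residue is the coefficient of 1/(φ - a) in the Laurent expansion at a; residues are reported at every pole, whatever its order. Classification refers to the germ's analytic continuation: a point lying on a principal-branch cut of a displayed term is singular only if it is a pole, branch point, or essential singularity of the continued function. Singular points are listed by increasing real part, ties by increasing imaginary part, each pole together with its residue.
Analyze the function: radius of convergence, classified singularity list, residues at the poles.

Denominator factor (φ + 1): pole of order 1 at -1, modulus 1.
The radius of convergence is the smallest modulus among the singular points: 1.
At the order-1 pole -1 set g(φ) = (φ - (-1))*f(φ) = -13/29.
Simple pole: residue = g(a) at a = -1, which is -13/29.

Radius of convergence at 0: 1.
At -1: a pole of order 1; residue -13/29.


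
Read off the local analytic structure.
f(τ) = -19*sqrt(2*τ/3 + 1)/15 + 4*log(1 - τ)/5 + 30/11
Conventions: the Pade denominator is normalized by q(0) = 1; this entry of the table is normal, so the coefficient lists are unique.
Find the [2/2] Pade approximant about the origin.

The Pade approximant has numerator coefficients [241/165, -7224311/3549942, 23753969/106498260]; denominator coefficients [1, -19955/35858, -56339/645444].

Taylor coefficients needed (expand at 0): a_0 = 241/165, a_1 = -11/9, a_2 = -89/270, a_3 = -47/162, a_4 = -1849/9720.
Write the denominator as Q(τ) = 1 + q1*τ + q2*τ^2. Requiring Q*f - P = O(τ^5) with deg P <= 2 kills the coefficients of τ^3..τ^4 in Q*f:
  τ^3: a_3 + q1*a_2 + q2*a_1 = 0, i.e. -47/162 + (-89/270)*q1 + (-11/9)*q2 = 0.
  τ^4: a_4 + q1*a_3 + q2*a_2 = 0, i.e. -1849/9720 + (-47/162)*q1 + (-89/270)*q2 = 0.
Solving this linear system: q1 = -19955/35858, q2 = -56339/645444.
The numerator is Q*f truncated at degree 2: P0 = a_0 = 241/165; P1 = a_1 + q1*a_0 = -7224311/3549942; P2 = a_2 + q1*a_1 + q2*a_0 = 23753969/106498260.


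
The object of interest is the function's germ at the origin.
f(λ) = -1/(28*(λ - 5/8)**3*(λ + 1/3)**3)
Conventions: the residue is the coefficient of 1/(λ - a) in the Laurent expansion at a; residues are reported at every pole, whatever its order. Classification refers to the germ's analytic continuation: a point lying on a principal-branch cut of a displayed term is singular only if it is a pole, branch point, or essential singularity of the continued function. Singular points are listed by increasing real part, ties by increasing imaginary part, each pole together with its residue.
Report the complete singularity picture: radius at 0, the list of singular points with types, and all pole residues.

Denominator factor (λ + 1/3)^3: pole of order 3 at -1/3, modulus 1/3.
Denominator factor (λ - 5/8)^3: pole of order 3 at 5/8, modulus 5/8.
The radius of convergence is the smallest modulus among the singular points: 1/3.
At the order-3 pole -1/3 set g(λ) = (λ - (-1/3))^3*f(λ) = -1/(28*(λ - 5/8)**3).
Order-3 pole: residue = g''(a)/2; g''(-1/3) = 23887872/45054401, so the residue is 11943936/45054401.
At the order-3 pole 5/8 set g(λ) = (λ - (5/8))^3*f(λ) = -1/(28*(λ + 1/3)**3).
Order-3 pole: residue = g''(a)/2; g''(5/8) = -23887872/45054401, so the residue is -11943936/45054401.
List the singular points by increasing real part (a conjugate pair: the negative imaginary part first).

Radius of convergence at 0: 1/3.
At -1/3: a pole of order 3; residue 11943936/45054401.
At 5/8: a pole of order 3; residue -11943936/45054401.


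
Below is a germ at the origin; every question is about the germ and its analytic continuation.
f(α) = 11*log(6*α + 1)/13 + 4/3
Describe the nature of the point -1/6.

The point is a logarithmic branch point.

The term (11/13)*log(1 - α/(-1/6)) has argument 1 - -1/6/(-1/6) = 0 at -1/6: a logarithmic (infinitely-sheeted) branch point; the remaining terms are analytic or single-valued there.


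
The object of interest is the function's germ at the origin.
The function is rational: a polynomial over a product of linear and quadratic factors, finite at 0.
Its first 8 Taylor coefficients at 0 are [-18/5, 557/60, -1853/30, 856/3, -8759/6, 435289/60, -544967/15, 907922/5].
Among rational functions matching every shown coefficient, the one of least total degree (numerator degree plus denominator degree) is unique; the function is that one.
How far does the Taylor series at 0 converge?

No rational of total degree below 5 reproduces all 8 coefficients; solving the [1/4] Pade equations on them gives f(x) = (18/25 - 5*x/12)/((x - 1)**3*(x + 1/5)), whose expansion matches every shown term.
Denominator factor (x - 1)^3: pole of order 3 at 1, modulus 1.
Denominator factor (x + 1/5): pole of order 1 at -1/5, modulus 1/5.
The radius of convergence is the smallest modulus among the singular points: 1/5.

The radius of convergence is 1/5.


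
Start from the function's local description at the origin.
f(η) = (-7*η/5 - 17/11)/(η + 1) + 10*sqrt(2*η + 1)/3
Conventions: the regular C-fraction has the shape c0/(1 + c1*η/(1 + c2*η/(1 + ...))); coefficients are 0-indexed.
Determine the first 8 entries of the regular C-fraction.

Taylor coefficients (expand at 0): a_0 = 59/33, a_1 = 574/165, a_2 = -299/165, a_3 = 299/165, a_4 = -1471/660, a_5 = 2021/660, a_6 = -1989/440, a_7 = 3089/440.
c0 = a_0 = 59/33. Peel one level at a time: if S = 1 + c*η/S' with S'(0) = 1, then c is the η-coefficient of S and S' = c*η/(S - 1).
S_1 = c0/f = 1 + (-574/295)*η + (417681/87025)*η^2 + ...; c1 = -574/295.
S_2 = c1*η/(S_1 - 1) = 1 + (417681/169330)*η + (-82225/329476)*η^2 + ...; c2 = 417681/169330.
S_3 = c2*η/(S_2 - 1) = 1 + (2205125/21795354)*η + (-500548625/5767187364)*η^2 + ...; c3 = 2205125/21795354.
S_4 = c3*η/(S_3 - 1) = 1 + (19478977/22706658)*η + (-89257/357604)*η^2 + ...; c4 = 19478977/22706658.
S_5 = c4*η/(S_4 - 1) = 1 + (11808981/40586858)*η + (-4012281657/18425890564)*η^2 + ...; c5 = 11808981/40586858.
S_6 = c5*η/(S_5 - 1) = 1 + (31594433/42215762)*η + (-96577/386884)*η^2 + ...; c6 = 31594433/42215762.
S_7 = c6*η/(S_6 - 1) = 1 + (21922333/65724874)*η + ...; c7 = 21922333/65724874.

The regular C-fraction coefficients are [59/33, -574/295, 417681/169330, 2205125/21795354, 19478977/22706658, 11808981/40586858, 31594433/42215762, 21922333/65724874].


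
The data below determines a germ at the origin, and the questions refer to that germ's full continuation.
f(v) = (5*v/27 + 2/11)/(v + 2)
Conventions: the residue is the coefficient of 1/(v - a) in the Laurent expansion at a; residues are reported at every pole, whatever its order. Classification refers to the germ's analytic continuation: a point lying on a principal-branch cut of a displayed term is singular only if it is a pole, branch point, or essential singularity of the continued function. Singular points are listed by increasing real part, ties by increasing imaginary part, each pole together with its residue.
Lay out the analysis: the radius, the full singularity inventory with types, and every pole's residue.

Denominator factor (v + 2): pole of order 1 at -2, modulus 2.
The radius of convergence is the smallest modulus among the singular points: 2.
At the order-1 pole -2 set g(v) = (v - (-2))*f(v) = 5*v/27 + 2/11.
Simple pole: residue = g(a) at a = -2, which is -56/297.

Radius of convergence at 0: 2.
At -2: a pole of order 1; residue -56/297.


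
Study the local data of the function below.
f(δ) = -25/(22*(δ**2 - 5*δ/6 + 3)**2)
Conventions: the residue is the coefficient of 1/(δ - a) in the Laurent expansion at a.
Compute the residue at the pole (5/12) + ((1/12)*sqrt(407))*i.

The residue is ((5400/1822139)*sqrt(407))*i.

The factor δ**2 - 5*δ/6 + 3 splits as (δ - a)(δ - a') with a = (5/12) + ((1/12)*sqrt(407))*i, a' = (5/12) - ((1/12)*sqrt(407))*i. At the order-2 pole a set g(δ) = (δ - a)^2*f(δ) = [-25/22] / (δ - a')^2.
Order-2 pole: residue = g'(a); g'((5/12) + ((1/12)*sqrt(407))*i) = ((5400/1822139)*sqrt(407))*i, so the residue is ((5400/1822139)*sqrt(407))*i.


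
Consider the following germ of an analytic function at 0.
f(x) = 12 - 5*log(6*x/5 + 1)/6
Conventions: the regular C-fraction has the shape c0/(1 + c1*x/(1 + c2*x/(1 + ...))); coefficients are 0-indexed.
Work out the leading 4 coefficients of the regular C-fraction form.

Taylor coefficients (expand at 0): a_0 = 12, a_1 = -1, a_2 = 3/5, a_3 = -12/25.
c0 = a_0 = 12. Peel one level at a time: if S = 1 + c*x/S' with S'(0) = 1, then c is the x-coefficient of S and S' = c*x/(S - 1).
S_1 = c0/f = 1 + (1/12)*x + (-31/720)*x^2 + ...; c1 = 1/12.
S_2 = c1*x/(S_1 - 1) = 1 + (31/60)*x + (-3/25)*x^2 + ...; c2 = 31/60.
S_3 = c2*x/(S_2 - 1) = 1 + (36/155)*x + ...; c3 = 36/155.

The regular C-fraction coefficients are [12, 1/12, 31/60, 36/155].


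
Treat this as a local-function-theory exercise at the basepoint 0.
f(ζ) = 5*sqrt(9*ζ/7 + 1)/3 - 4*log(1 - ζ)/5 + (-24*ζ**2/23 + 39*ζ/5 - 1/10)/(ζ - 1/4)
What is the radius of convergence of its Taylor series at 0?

Denominator factor (ζ - 1/4): pole of order 1 at 1/4, modulus 1/4.
Branch term (-4/5)*log(1 - ζ/(1)): its argument vanishes at ζ = 1, a logarithmic branch point, modulus 1.
Branch term (5/3)*sqrt(1 - ζ/(-7/9)): its argument vanishes at ζ = -7/9, a square-root branch point, modulus 7/9.
The radius of convergence is the smallest modulus among the singular points: 1/4.

The radius of convergence is 1/4.


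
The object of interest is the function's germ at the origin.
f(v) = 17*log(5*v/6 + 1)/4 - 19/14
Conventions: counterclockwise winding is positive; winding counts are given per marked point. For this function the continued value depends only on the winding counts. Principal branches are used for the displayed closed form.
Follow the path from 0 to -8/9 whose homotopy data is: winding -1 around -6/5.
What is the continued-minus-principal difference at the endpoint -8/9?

Continued minus principal equals -(17/2)*pi*i.

The rational part is single-valued and drops out of the difference; each branch term changes only by its own monodromy.
(17/4)*log(1 - v/(-6/5)): each positive loop around -6/5 adds 2*pi*i to the log, so winding -1 contributes (17/4)*(-1)*2*pi*i = -(17/2)*pi*i.
Summing the contributions at v = -8/9 gives -(17/2)*pi*i.


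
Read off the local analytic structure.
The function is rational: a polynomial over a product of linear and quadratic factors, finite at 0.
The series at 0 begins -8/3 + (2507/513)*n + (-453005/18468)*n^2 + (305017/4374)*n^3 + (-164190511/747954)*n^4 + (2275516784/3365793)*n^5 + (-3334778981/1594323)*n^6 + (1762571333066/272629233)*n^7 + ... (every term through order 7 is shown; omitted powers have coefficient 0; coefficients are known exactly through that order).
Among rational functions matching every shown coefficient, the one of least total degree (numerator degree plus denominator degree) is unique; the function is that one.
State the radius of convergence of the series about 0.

No rational of total degree below 4 reproduces all 8 coefficients; solving the [2/2] Pade equations on them gives f(n) = (29*n**2/8 + 31*n/38 + 4/3)/(n**2 - 11*n/9 - 1/2), whose expansion matches every shown term.
Denominator factor (n**2 - 11*n/9 - 1/2): discriminant 283/81, real irrational roots 11/18 + (1/18)*sqrt(283) and 11/18 - (1/18)*sqrt(283); poles of order 1, moduli 11/18 + (1/18)*sqrt(283) and -11/18 + (1/18)*sqrt(283).
The radius of convergence is the smallest modulus among the singular points: -11/18 + (1/18)*sqrt(283).

The radius of convergence is -11/18 + (1/18)*sqrt(283).


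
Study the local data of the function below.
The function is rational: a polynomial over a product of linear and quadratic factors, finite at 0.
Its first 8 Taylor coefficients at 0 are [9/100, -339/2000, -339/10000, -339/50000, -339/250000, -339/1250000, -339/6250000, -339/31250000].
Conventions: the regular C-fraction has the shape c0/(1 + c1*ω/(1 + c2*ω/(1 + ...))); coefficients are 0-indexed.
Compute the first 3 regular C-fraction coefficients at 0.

Taylor coefficients (read off): a_0 = 9/100, a_1 = -339/2000, a_2 = -339/10000.
c0 = a_0 = 9/100. Peel one level at a time: if S = 1 + c*ω/S' with S'(0) = 1, then c is the ω-coefficient of S and S' = c*ω/(S - 1).
S_1 = c0/f = 1 + (113/60)*ω + (565/144)*ω^2 + ...; c1 = 113/60.
S_2 = c1*ω/(S_1 - 1) = 1 + (-25/12)*ω + ...; c2 = -25/12.

The regular C-fraction coefficients are [9/100, 113/60, -25/12].
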